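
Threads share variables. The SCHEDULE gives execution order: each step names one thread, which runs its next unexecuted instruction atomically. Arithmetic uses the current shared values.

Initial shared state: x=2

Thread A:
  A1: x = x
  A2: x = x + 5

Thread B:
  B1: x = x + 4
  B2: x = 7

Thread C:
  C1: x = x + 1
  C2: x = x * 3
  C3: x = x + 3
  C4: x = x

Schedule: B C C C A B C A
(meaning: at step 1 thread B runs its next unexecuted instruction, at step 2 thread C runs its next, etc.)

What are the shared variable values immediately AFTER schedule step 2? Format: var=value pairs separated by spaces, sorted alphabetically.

Answer: x=7

Derivation:
Step 1: thread B executes B1 (x = x + 4). Shared: x=6. PCs: A@0 B@1 C@0
Step 2: thread C executes C1 (x = x + 1). Shared: x=7. PCs: A@0 B@1 C@1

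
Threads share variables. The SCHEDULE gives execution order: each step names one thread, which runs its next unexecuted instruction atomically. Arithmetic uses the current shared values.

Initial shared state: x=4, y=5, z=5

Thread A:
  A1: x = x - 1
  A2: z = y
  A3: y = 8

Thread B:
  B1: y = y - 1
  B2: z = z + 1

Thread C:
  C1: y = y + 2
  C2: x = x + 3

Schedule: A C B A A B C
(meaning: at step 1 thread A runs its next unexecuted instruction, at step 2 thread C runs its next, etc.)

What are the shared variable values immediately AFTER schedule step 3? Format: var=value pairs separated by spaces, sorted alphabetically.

Answer: x=3 y=6 z=5

Derivation:
Step 1: thread A executes A1 (x = x - 1). Shared: x=3 y=5 z=5. PCs: A@1 B@0 C@0
Step 2: thread C executes C1 (y = y + 2). Shared: x=3 y=7 z=5. PCs: A@1 B@0 C@1
Step 3: thread B executes B1 (y = y - 1). Shared: x=3 y=6 z=5. PCs: A@1 B@1 C@1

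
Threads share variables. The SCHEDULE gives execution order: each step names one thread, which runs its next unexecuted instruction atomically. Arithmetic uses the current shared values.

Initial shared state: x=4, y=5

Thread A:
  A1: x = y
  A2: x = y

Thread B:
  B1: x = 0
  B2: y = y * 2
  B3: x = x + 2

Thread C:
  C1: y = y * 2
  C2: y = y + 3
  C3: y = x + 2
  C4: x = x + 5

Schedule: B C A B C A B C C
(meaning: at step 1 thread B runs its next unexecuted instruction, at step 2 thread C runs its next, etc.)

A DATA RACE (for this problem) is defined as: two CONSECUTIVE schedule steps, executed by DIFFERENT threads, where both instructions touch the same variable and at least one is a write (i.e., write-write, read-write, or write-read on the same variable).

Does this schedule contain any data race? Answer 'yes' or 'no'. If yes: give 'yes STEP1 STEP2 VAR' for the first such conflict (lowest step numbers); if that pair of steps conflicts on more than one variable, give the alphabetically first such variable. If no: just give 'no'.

Steps 1,2: B(r=-,w=x) vs C(r=y,w=y). No conflict.
Steps 2,3: C(y = y * 2) vs A(x = y). RACE on y (W-R).
Steps 3,4: A(x = y) vs B(y = y * 2). RACE on y (R-W).
Steps 4,5: B(y = y * 2) vs C(y = y + 3). RACE on y (W-W).
Steps 5,6: C(y = y + 3) vs A(x = y). RACE on y (W-R).
Steps 6,7: A(x = y) vs B(x = x + 2). RACE on x (W-W).
Steps 7,8: B(x = x + 2) vs C(y = x + 2). RACE on x (W-R).
Steps 8,9: same thread (C). No race.
First conflict at steps 2,3.

Answer: yes 2 3 y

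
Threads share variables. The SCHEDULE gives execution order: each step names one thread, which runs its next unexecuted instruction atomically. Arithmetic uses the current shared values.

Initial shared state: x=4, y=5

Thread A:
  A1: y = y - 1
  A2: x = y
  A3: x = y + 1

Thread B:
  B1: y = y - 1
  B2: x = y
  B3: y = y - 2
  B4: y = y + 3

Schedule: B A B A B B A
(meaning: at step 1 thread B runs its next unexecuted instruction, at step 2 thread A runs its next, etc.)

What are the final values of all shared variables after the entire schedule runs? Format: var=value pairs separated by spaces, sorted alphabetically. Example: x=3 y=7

Answer: x=5 y=4

Derivation:
Step 1: thread B executes B1 (y = y - 1). Shared: x=4 y=4. PCs: A@0 B@1
Step 2: thread A executes A1 (y = y - 1). Shared: x=4 y=3. PCs: A@1 B@1
Step 3: thread B executes B2 (x = y). Shared: x=3 y=3. PCs: A@1 B@2
Step 4: thread A executes A2 (x = y). Shared: x=3 y=3. PCs: A@2 B@2
Step 5: thread B executes B3 (y = y - 2). Shared: x=3 y=1. PCs: A@2 B@3
Step 6: thread B executes B4 (y = y + 3). Shared: x=3 y=4. PCs: A@2 B@4
Step 7: thread A executes A3 (x = y + 1). Shared: x=5 y=4. PCs: A@3 B@4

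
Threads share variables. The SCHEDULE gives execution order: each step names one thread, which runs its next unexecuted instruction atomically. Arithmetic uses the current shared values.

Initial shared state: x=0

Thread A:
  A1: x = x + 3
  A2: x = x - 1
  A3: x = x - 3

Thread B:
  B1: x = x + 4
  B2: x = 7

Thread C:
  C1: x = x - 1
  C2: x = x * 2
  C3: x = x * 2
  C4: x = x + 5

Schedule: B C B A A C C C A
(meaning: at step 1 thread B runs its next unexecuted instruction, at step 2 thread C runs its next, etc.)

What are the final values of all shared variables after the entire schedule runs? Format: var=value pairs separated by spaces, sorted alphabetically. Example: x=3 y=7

Answer: x=38

Derivation:
Step 1: thread B executes B1 (x = x + 4). Shared: x=4. PCs: A@0 B@1 C@0
Step 2: thread C executes C1 (x = x - 1). Shared: x=3. PCs: A@0 B@1 C@1
Step 3: thread B executes B2 (x = 7). Shared: x=7. PCs: A@0 B@2 C@1
Step 4: thread A executes A1 (x = x + 3). Shared: x=10. PCs: A@1 B@2 C@1
Step 5: thread A executes A2 (x = x - 1). Shared: x=9. PCs: A@2 B@2 C@1
Step 6: thread C executes C2 (x = x * 2). Shared: x=18. PCs: A@2 B@2 C@2
Step 7: thread C executes C3 (x = x * 2). Shared: x=36. PCs: A@2 B@2 C@3
Step 8: thread C executes C4 (x = x + 5). Shared: x=41. PCs: A@2 B@2 C@4
Step 9: thread A executes A3 (x = x - 3). Shared: x=38. PCs: A@3 B@2 C@4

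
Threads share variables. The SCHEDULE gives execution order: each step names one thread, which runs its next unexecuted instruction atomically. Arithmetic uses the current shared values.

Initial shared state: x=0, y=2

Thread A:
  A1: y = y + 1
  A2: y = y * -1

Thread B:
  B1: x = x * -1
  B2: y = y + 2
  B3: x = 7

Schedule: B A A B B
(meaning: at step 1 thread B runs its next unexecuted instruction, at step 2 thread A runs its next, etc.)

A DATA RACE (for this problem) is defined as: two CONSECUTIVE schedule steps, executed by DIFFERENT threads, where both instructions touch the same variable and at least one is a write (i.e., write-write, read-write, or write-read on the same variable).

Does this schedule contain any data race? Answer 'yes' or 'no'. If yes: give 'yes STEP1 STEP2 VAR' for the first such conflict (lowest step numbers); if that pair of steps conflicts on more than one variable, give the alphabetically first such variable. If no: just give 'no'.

Answer: yes 3 4 y

Derivation:
Steps 1,2: B(r=x,w=x) vs A(r=y,w=y). No conflict.
Steps 2,3: same thread (A). No race.
Steps 3,4: A(y = y * -1) vs B(y = y + 2). RACE on y (W-W).
Steps 4,5: same thread (B). No race.
First conflict at steps 3,4.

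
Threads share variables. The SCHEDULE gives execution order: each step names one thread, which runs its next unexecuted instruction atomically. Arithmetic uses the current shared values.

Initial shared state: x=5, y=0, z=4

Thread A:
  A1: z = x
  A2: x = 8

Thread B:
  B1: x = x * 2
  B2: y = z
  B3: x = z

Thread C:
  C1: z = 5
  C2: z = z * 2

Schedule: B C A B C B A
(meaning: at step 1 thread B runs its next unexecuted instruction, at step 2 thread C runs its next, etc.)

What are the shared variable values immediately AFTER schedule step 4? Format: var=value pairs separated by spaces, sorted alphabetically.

Answer: x=10 y=10 z=10

Derivation:
Step 1: thread B executes B1 (x = x * 2). Shared: x=10 y=0 z=4. PCs: A@0 B@1 C@0
Step 2: thread C executes C1 (z = 5). Shared: x=10 y=0 z=5. PCs: A@0 B@1 C@1
Step 3: thread A executes A1 (z = x). Shared: x=10 y=0 z=10. PCs: A@1 B@1 C@1
Step 4: thread B executes B2 (y = z). Shared: x=10 y=10 z=10. PCs: A@1 B@2 C@1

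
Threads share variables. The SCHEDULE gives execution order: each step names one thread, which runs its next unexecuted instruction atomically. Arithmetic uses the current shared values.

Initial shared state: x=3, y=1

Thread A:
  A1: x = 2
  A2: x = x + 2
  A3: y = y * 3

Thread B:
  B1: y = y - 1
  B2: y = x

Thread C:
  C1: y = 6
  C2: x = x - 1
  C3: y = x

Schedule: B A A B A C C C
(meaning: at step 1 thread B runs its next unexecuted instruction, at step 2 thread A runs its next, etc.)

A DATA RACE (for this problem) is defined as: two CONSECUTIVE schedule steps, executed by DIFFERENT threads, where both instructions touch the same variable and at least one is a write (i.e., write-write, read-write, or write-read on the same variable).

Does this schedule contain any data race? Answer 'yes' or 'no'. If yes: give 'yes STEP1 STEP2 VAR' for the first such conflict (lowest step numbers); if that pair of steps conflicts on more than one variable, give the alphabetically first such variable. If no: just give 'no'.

Answer: yes 3 4 x

Derivation:
Steps 1,2: B(r=y,w=y) vs A(r=-,w=x). No conflict.
Steps 2,3: same thread (A). No race.
Steps 3,4: A(x = x + 2) vs B(y = x). RACE on x (W-R).
Steps 4,5: B(y = x) vs A(y = y * 3). RACE on y (W-W).
Steps 5,6: A(y = y * 3) vs C(y = 6). RACE on y (W-W).
Steps 6,7: same thread (C). No race.
Steps 7,8: same thread (C). No race.
First conflict at steps 3,4.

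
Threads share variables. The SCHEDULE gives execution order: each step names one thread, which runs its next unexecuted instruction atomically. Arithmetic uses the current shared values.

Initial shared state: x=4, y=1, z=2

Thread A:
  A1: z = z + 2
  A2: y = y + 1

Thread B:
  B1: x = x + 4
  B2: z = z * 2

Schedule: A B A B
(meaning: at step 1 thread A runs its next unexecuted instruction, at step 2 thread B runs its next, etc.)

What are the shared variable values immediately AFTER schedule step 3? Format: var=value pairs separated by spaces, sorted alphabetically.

Step 1: thread A executes A1 (z = z + 2). Shared: x=4 y=1 z=4. PCs: A@1 B@0
Step 2: thread B executes B1 (x = x + 4). Shared: x=8 y=1 z=4. PCs: A@1 B@1
Step 3: thread A executes A2 (y = y + 1). Shared: x=8 y=2 z=4. PCs: A@2 B@1

Answer: x=8 y=2 z=4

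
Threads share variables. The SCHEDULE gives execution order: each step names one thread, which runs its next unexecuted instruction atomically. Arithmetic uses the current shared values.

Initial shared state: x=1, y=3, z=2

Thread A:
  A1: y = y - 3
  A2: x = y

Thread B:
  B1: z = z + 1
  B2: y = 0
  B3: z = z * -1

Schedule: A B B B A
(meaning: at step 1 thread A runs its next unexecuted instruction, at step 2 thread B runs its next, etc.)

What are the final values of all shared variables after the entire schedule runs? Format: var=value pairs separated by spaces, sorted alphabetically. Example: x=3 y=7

Step 1: thread A executes A1 (y = y - 3). Shared: x=1 y=0 z=2. PCs: A@1 B@0
Step 2: thread B executes B1 (z = z + 1). Shared: x=1 y=0 z=3. PCs: A@1 B@1
Step 3: thread B executes B2 (y = 0). Shared: x=1 y=0 z=3. PCs: A@1 B@2
Step 4: thread B executes B3 (z = z * -1). Shared: x=1 y=0 z=-3. PCs: A@1 B@3
Step 5: thread A executes A2 (x = y). Shared: x=0 y=0 z=-3. PCs: A@2 B@3

Answer: x=0 y=0 z=-3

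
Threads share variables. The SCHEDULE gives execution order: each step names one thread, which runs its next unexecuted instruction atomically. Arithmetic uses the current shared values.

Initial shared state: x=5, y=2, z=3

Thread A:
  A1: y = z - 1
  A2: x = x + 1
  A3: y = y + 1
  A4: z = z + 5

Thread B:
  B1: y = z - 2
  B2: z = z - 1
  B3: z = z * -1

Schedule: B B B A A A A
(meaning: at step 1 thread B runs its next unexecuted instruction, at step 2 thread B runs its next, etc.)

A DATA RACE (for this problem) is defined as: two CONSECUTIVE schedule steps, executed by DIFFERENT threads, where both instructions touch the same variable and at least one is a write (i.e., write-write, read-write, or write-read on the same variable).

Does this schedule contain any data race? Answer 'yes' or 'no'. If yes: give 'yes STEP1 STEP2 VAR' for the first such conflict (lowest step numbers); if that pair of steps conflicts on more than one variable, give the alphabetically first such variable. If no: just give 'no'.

Answer: yes 3 4 z

Derivation:
Steps 1,2: same thread (B). No race.
Steps 2,3: same thread (B). No race.
Steps 3,4: B(z = z * -1) vs A(y = z - 1). RACE on z (W-R).
Steps 4,5: same thread (A). No race.
Steps 5,6: same thread (A). No race.
Steps 6,7: same thread (A). No race.
First conflict at steps 3,4.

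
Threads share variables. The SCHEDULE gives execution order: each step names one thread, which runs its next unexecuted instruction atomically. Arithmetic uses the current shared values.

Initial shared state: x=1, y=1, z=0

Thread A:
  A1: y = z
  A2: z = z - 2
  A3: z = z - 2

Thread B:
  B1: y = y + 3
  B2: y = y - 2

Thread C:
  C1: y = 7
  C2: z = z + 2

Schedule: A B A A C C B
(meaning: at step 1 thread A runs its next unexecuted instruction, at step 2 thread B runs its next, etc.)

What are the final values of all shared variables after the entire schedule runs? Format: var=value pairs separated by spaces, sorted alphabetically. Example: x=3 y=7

Answer: x=1 y=5 z=-2

Derivation:
Step 1: thread A executes A1 (y = z). Shared: x=1 y=0 z=0. PCs: A@1 B@0 C@0
Step 2: thread B executes B1 (y = y + 3). Shared: x=1 y=3 z=0. PCs: A@1 B@1 C@0
Step 3: thread A executes A2 (z = z - 2). Shared: x=1 y=3 z=-2. PCs: A@2 B@1 C@0
Step 4: thread A executes A3 (z = z - 2). Shared: x=1 y=3 z=-4. PCs: A@3 B@1 C@0
Step 5: thread C executes C1 (y = 7). Shared: x=1 y=7 z=-4. PCs: A@3 B@1 C@1
Step 6: thread C executes C2 (z = z + 2). Shared: x=1 y=7 z=-2. PCs: A@3 B@1 C@2
Step 7: thread B executes B2 (y = y - 2). Shared: x=1 y=5 z=-2. PCs: A@3 B@2 C@2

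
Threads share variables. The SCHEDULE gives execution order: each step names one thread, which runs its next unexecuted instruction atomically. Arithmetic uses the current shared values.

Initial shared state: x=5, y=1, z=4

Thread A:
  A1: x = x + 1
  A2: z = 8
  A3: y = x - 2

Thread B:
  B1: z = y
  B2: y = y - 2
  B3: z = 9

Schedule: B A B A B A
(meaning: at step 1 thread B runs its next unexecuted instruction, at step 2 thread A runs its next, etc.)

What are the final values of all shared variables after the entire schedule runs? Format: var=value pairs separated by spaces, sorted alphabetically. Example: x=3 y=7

Step 1: thread B executes B1 (z = y). Shared: x=5 y=1 z=1. PCs: A@0 B@1
Step 2: thread A executes A1 (x = x + 1). Shared: x=6 y=1 z=1. PCs: A@1 B@1
Step 3: thread B executes B2 (y = y - 2). Shared: x=6 y=-1 z=1. PCs: A@1 B@2
Step 4: thread A executes A2 (z = 8). Shared: x=6 y=-1 z=8. PCs: A@2 B@2
Step 5: thread B executes B3 (z = 9). Shared: x=6 y=-1 z=9. PCs: A@2 B@3
Step 6: thread A executes A3 (y = x - 2). Shared: x=6 y=4 z=9. PCs: A@3 B@3

Answer: x=6 y=4 z=9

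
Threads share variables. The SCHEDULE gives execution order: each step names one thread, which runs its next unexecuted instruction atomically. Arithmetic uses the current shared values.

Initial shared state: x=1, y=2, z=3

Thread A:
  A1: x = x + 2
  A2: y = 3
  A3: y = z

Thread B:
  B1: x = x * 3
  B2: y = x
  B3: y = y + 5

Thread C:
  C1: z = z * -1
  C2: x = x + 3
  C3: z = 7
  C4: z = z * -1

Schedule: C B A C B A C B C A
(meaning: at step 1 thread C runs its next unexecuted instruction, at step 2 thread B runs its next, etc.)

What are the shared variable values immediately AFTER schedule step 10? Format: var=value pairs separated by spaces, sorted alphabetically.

Step 1: thread C executes C1 (z = z * -1). Shared: x=1 y=2 z=-3. PCs: A@0 B@0 C@1
Step 2: thread B executes B1 (x = x * 3). Shared: x=3 y=2 z=-3. PCs: A@0 B@1 C@1
Step 3: thread A executes A1 (x = x + 2). Shared: x=5 y=2 z=-3. PCs: A@1 B@1 C@1
Step 4: thread C executes C2 (x = x + 3). Shared: x=8 y=2 z=-3. PCs: A@1 B@1 C@2
Step 5: thread B executes B2 (y = x). Shared: x=8 y=8 z=-3. PCs: A@1 B@2 C@2
Step 6: thread A executes A2 (y = 3). Shared: x=8 y=3 z=-3. PCs: A@2 B@2 C@2
Step 7: thread C executes C3 (z = 7). Shared: x=8 y=3 z=7. PCs: A@2 B@2 C@3
Step 8: thread B executes B3 (y = y + 5). Shared: x=8 y=8 z=7. PCs: A@2 B@3 C@3
Step 9: thread C executes C4 (z = z * -1). Shared: x=8 y=8 z=-7. PCs: A@2 B@3 C@4
Step 10: thread A executes A3 (y = z). Shared: x=8 y=-7 z=-7. PCs: A@3 B@3 C@4

Answer: x=8 y=-7 z=-7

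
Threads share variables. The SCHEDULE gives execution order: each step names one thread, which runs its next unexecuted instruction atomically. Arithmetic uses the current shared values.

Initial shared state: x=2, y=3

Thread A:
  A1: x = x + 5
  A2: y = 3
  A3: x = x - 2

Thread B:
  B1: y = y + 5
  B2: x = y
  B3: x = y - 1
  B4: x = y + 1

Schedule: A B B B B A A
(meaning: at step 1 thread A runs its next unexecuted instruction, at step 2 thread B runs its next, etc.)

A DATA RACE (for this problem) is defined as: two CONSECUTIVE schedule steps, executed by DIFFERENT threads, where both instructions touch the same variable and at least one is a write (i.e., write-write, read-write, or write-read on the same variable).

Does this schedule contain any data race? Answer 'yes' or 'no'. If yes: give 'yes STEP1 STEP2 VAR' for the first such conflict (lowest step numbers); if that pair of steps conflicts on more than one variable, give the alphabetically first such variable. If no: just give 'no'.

Answer: yes 5 6 y

Derivation:
Steps 1,2: A(r=x,w=x) vs B(r=y,w=y). No conflict.
Steps 2,3: same thread (B). No race.
Steps 3,4: same thread (B). No race.
Steps 4,5: same thread (B). No race.
Steps 5,6: B(x = y + 1) vs A(y = 3). RACE on y (R-W).
Steps 6,7: same thread (A). No race.
First conflict at steps 5,6.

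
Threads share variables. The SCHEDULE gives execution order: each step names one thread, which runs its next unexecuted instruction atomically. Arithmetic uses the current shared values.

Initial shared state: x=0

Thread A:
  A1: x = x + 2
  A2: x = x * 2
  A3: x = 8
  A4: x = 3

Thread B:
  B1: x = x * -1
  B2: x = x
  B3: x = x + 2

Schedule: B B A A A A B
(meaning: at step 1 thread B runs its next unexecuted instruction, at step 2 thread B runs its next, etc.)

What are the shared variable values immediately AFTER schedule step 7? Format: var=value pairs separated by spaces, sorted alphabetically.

Answer: x=5

Derivation:
Step 1: thread B executes B1 (x = x * -1). Shared: x=0. PCs: A@0 B@1
Step 2: thread B executes B2 (x = x). Shared: x=0. PCs: A@0 B@2
Step 3: thread A executes A1 (x = x + 2). Shared: x=2. PCs: A@1 B@2
Step 4: thread A executes A2 (x = x * 2). Shared: x=4. PCs: A@2 B@2
Step 5: thread A executes A3 (x = 8). Shared: x=8. PCs: A@3 B@2
Step 6: thread A executes A4 (x = 3). Shared: x=3. PCs: A@4 B@2
Step 7: thread B executes B3 (x = x + 2). Shared: x=5. PCs: A@4 B@3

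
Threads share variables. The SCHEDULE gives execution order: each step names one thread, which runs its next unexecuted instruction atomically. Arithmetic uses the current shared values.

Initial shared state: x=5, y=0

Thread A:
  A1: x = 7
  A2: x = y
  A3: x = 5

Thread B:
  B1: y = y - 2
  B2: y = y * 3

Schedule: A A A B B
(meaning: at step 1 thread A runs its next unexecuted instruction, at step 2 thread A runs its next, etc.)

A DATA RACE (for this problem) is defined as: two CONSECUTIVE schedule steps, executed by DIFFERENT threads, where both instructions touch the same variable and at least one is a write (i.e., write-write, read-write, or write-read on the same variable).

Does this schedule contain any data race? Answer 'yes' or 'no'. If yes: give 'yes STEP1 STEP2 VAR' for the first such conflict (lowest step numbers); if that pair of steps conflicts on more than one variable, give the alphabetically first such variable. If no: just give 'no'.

Steps 1,2: same thread (A). No race.
Steps 2,3: same thread (A). No race.
Steps 3,4: A(r=-,w=x) vs B(r=y,w=y). No conflict.
Steps 4,5: same thread (B). No race.

Answer: no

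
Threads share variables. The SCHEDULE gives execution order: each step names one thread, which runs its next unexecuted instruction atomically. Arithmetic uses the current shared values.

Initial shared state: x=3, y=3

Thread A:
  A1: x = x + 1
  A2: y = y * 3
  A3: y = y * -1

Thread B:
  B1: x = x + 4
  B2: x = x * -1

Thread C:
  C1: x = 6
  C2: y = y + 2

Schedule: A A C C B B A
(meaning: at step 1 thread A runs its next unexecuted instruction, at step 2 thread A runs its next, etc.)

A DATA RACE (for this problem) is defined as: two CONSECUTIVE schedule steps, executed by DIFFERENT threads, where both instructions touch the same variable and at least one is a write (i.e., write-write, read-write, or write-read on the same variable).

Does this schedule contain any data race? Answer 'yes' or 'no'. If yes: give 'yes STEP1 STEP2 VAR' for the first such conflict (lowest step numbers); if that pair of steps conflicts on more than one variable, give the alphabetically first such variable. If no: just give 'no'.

Steps 1,2: same thread (A). No race.
Steps 2,3: A(r=y,w=y) vs C(r=-,w=x). No conflict.
Steps 3,4: same thread (C). No race.
Steps 4,5: C(r=y,w=y) vs B(r=x,w=x). No conflict.
Steps 5,6: same thread (B). No race.
Steps 6,7: B(r=x,w=x) vs A(r=y,w=y). No conflict.

Answer: no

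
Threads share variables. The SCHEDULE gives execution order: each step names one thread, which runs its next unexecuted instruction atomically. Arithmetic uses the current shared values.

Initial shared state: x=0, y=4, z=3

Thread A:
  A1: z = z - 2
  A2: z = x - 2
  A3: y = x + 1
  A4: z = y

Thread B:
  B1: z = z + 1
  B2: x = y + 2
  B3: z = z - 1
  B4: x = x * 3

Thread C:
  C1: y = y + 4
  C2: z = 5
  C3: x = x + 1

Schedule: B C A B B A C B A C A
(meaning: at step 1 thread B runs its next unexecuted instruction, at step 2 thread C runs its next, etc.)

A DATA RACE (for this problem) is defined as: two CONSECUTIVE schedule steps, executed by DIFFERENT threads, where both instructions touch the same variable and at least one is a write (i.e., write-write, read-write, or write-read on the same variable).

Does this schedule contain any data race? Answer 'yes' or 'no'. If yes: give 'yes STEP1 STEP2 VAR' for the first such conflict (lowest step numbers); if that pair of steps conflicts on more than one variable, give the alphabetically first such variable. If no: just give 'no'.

Steps 1,2: B(r=z,w=z) vs C(r=y,w=y). No conflict.
Steps 2,3: C(r=y,w=y) vs A(r=z,w=z). No conflict.
Steps 3,4: A(r=z,w=z) vs B(r=y,w=x). No conflict.
Steps 4,5: same thread (B). No race.
Steps 5,6: B(z = z - 1) vs A(z = x - 2). RACE on z (W-W).
Steps 6,7: A(z = x - 2) vs C(z = 5). RACE on z (W-W).
Steps 7,8: C(r=-,w=z) vs B(r=x,w=x). No conflict.
Steps 8,9: B(x = x * 3) vs A(y = x + 1). RACE on x (W-R).
Steps 9,10: A(y = x + 1) vs C(x = x + 1). RACE on x (R-W).
Steps 10,11: C(r=x,w=x) vs A(r=y,w=z). No conflict.
First conflict at steps 5,6.

Answer: yes 5 6 z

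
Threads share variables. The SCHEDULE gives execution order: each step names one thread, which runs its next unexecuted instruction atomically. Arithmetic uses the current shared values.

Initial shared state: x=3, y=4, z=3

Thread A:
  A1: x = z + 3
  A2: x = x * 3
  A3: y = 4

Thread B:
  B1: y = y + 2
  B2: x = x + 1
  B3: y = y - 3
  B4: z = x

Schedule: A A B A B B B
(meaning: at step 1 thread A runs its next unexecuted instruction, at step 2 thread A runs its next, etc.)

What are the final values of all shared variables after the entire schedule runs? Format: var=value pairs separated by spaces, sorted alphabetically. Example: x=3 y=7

Answer: x=19 y=1 z=19

Derivation:
Step 1: thread A executes A1 (x = z + 3). Shared: x=6 y=4 z=3. PCs: A@1 B@0
Step 2: thread A executes A2 (x = x * 3). Shared: x=18 y=4 z=3. PCs: A@2 B@0
Step 3: thread B executes B1 (y = y + 2). Shared: x=18 y=6 z=3. PCs: A@2 B@1
Step 4: thread A executes A3 (y = 4). Shared: x=18 y=4 z=3. PCs: A@3 B@1
Step 5: thread B executes B2 (x = x + 1). Shared: x=19 y=4 z=3. PCs: A@3 B@2
Step 6: thread B executes B3 (y = y - 3). Shared: x=19 y=1 z=3. PCs: A@3 B@3
Step 7: thread B executes B4 (z = x). Shared: x=19 y=1 z=19. PCs: A@3 B@4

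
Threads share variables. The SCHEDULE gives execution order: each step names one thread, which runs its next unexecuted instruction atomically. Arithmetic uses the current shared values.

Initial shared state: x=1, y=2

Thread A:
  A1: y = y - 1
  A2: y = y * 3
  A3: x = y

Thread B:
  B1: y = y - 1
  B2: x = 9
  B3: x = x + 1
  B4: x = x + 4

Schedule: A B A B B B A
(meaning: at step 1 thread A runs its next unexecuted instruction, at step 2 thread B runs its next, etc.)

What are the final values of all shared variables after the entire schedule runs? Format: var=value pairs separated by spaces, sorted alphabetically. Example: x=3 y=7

Answer: x=0 y=0

Derivation:
Step 1: thread A executes A1 (y = y - 1). Shared: x=1 y=1. PCs: A@1 B@0
Step 2: thread B executes B1 (y = y - 1). Shared: x=1 y=0. PCs: A@1 B@1
Step 3: thread A executes A2 (y = y * 3). Shared: x=1 y=0. PCs: A@2 B@1
Step 4: thread B executes B2 (x = 9). Shared: x=9 y=0. PCs: A@2 B@2
Step 5: thread B executes B3 (x = x + 1). Shared: x=10 y=0. PCs: A@2 B@3
Step 6: thread B executes B4 (x = x + 4). Shared: x=14 y=0. PCs: A@2 B@4
Step 7: thread A executes A3 (x = y). Shared: x=0 y=0. PCs: A@3 B@4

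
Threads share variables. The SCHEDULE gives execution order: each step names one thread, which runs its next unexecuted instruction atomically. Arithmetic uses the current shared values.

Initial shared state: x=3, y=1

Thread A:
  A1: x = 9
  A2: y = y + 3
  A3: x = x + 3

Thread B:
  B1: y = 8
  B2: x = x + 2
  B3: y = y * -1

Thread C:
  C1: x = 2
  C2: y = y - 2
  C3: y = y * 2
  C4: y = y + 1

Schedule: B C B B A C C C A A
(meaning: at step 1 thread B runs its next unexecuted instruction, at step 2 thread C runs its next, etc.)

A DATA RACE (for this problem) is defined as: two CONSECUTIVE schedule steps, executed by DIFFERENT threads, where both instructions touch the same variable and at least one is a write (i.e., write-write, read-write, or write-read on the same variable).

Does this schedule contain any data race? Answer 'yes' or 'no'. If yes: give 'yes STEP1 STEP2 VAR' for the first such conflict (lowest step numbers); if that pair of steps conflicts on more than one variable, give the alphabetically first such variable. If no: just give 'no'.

Steps 1,2: B(r=-,w=y) vs C(r=-,w=x). No conflict.
Steps 2,3: C(x = 2) vs B(x = x + 2). RACE on x (W-W).
Steps 3,4: same thread (B). No race.
Steps 4,5: B(r=y,w=y) vs A(r=-,w=x). No conflict.
Steps 5,6: A(r=-,w=x) vs C(r=y,w=y). No conflict.
Steps 6,7: same thread (C). No race.
Steps 7,8: same thread (C). No race.
Steps 8,9: C(y = y + 1) vs A(y = y + 3). RACE on y (W-W).
Steps 9,10: same thread (A). No race.
First conflict at steps 2,3.

Answer: yes 2 3 x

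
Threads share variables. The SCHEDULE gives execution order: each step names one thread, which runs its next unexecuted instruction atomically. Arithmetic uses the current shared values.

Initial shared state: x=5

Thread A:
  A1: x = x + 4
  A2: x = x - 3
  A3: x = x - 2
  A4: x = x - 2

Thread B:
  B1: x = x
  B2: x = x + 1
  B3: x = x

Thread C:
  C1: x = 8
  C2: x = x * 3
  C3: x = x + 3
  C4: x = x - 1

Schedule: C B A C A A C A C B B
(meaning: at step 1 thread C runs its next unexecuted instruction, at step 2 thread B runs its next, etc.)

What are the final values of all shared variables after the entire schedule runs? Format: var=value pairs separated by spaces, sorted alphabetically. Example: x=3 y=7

Answer: x=32

Derivation:
Step 1: thread C executes C1 (x = 8). Shared: x=8. PCs: A@0 B@0 C@1
Step 2: thread B executes B1 (x = x). Shared: x=8. PCs: A@0 B@1 C@1
Step 3: thread A executes A1 (x = x + 4). Shared: x=12. PCs: A@1 B@1 C@1
Step 4: thread C executes C2 (x = x * 3). Shared: x=36. PCs: A@1 B@1 C@2
Step 5: thread A executes A2 (x = x - 3). Shared: x=33. PCs: A@2 B@1 C@2
Step 6: thread A executes A3 (x = x - 2). Shared: x=31. PCs: A@3 B@1 C@2
Step 7: thread C executes C3 (x = x + 3). Shared: x=34. PCs: A@3 B@1 C@3
Step 8: thread A executes A4 (x = x - 2). Shared: x=32. PCs: A@4 B@1 C@3
Step 9: thread C executes C4 (x = x - 1). Shared: x=31. PCs: A@4 B@1 C@4
Step 10: thread B executes B2 (x = x + 1). Shared: x=32. PCs: A@4 B@2 C@4
Step 11: thread B executes B3 (x = x). Shared: x=32. PCs: A@4 B@3 C@4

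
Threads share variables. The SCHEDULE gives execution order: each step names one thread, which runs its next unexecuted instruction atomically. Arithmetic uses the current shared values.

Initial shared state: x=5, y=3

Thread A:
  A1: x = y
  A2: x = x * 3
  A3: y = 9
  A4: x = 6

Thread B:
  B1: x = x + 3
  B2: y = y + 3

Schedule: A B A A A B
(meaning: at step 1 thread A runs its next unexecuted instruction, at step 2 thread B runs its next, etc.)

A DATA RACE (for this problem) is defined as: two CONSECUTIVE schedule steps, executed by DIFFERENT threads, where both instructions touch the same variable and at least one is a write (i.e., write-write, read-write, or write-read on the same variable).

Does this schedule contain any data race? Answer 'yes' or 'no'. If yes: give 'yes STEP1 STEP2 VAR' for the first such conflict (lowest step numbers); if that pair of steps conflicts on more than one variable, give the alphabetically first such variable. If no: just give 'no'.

Answer: yes 1 2 x

Derivation:
Steps 1,2: A(x = y) vs B(x = x + 3). RACE on x (W-W).
Steps 2,3: B(x = x + 3) vs A(x = x * 3). RACE on x (W-W).
Steps 3,4: same thread (A). No race.
Steps 4,5: same thread (A). No race.
Steps 5,6: A(r=-,w=x) vs B(r=y,w=y). No conflict.
First conflict at steps 1,2.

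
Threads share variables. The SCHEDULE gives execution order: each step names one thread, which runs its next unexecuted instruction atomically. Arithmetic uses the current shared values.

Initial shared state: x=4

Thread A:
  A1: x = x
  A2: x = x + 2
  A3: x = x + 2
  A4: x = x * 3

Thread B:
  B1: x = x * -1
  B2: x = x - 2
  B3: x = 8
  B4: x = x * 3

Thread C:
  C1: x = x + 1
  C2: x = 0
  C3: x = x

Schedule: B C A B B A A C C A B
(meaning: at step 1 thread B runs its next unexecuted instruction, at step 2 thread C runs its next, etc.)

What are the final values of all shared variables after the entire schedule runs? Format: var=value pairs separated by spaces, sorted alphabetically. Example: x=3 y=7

Answer: x=0

Derivation:
Step 1: thread B executes B1 (x = x * -1). Shared: x=-4. PCs: A@0 B@1 C@0
Step 2: thread C executes C1 (x = x + 1). Shared: x=-3. PCs: A@0 B@1 C@1
Step 3: thread A executes A1 (x = x). Shared: x=-3. PCs: A@1 B@1 C@1
Step 4: thread B executes B2 (x = x - 2). Shared: x=-5. PCs: A@1 B@2 C@1
Step 5: thread B executes B3 (x = 8). Shared: x=8. PCs: A@1 B@3 C@1
Step 6: thread A executes A2 (x = x + 2). Shared: x=10. PCs: A@2 B@3 C@1
Step 7: thread A executes A3 (x = x + 2). Shared: x=12. PCs: A@3 B@3 C@1
Step 8: thread C executes C2 (x = 0). Shared: x=0. PCs: A@3 B@3 C@2
Step 9: thread C executes C3 (x = x). Shared: x=0. PCs: A@3 B@3 C@3
Step 10: thread A executes A4 (x = x * 3). Shared: x=0. PCs: A@4 B@3 C@3
Step 11: thread B executes B4 (x = x * 3). Shared: x=0. PCs: A@4 B@4 C@3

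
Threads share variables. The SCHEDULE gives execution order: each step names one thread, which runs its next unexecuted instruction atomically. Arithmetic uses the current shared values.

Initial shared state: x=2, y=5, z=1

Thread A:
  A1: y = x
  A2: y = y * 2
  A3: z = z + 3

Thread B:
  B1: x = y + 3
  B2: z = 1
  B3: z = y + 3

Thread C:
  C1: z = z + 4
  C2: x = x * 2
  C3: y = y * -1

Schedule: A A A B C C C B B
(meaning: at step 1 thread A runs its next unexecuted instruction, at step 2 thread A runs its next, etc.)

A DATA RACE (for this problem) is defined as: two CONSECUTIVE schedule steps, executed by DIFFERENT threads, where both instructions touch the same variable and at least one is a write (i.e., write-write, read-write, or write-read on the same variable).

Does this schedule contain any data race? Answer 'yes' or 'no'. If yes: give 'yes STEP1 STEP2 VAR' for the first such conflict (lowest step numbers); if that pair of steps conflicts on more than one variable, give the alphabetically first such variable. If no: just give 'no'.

Answer: no

Derivation:
Steps 1,2: same thread (A). No race.
Steps 2,3: same thread (A). No race.
Steps 3,4: A(r=z,w=z) vs B(r=y,w=x). No conflict.
Steps 4,5: B(r=y,w=x) vs C(r=z,w=z). No conflict.
Steps 5,6: same thread (C). No race.
Steps 6,7: same thread (C). No race.
Steps 7,8: C(r=y,w=y) vs B(r=-,w=z). No conflict.
Steps 8,9: same thread (B). No race.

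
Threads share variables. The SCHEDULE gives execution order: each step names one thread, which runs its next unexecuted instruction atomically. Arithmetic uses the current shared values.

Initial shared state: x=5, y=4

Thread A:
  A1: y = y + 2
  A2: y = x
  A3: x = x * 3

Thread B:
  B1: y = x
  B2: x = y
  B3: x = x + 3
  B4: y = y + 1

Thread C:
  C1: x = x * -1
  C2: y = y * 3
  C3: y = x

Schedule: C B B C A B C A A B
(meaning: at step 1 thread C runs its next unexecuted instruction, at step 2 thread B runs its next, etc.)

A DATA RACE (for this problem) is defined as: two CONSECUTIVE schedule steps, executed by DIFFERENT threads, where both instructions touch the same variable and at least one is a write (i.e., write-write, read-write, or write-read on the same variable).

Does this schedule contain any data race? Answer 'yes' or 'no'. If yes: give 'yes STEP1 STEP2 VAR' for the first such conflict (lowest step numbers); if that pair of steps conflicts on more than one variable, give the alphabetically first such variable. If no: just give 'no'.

Answer: yes 1 2 x

Derivation:
Steps 1,2: C(x = x * -1) vs B(y = x). RACE on x (W-R).
Steps 2,3: same thread (B). No race.
Steps 3,4: B(x = y) vs C(y = y * 3). RACE on y (R-W).
Steps 4,5: C(y = y * 3) vs A(y = y + 2). RACE on y (W-W).
Steps 5,6: A(r=y,w=y) vs B(r=x,w=x). No conflict.
Steps 6,7: B(x = x + 3) vs C(y = x). RACE on x (W-R).
Steps 7,8: C(y = x) vs A(y = x). RACE on y (W-W).
Steps 8,9: same thread (A). No race.
Steps 9,10: A(r=x,w=x) vs B(r=y,w=y). No conflict.
First conflict at steps 1,2.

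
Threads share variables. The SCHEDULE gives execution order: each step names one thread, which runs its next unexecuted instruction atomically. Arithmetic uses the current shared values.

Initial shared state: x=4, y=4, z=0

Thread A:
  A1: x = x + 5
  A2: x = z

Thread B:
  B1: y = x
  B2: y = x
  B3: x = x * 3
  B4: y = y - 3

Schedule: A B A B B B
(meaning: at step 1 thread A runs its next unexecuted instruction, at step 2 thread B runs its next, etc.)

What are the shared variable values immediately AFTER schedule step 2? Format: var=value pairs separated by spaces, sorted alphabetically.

Answer: x=9 y=9 z=0

Derivation:
Step 1: thread A executes A1 (x = x + 5). Shared: x=9 y=4 z=0. PCs: A@1 B@0
Step 2: thread B executes B1 (y = x). Shared: x=9 y=9 z=0. PCs: A@1 B@1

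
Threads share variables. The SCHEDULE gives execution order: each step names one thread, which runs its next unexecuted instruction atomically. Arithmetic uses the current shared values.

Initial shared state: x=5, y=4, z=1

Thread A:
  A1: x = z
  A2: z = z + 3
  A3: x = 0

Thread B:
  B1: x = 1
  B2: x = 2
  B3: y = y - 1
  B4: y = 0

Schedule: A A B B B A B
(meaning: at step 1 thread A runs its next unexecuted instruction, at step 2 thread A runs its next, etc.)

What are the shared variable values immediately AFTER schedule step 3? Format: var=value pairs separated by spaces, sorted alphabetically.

Step 1: thread A executes A1 (x = z). Shared: x=1 y=4 z=1. PCs: A@1 B@0
Step 2: thread A executes A2 (z = z + 3). Shared: x=1 y=4 z=4. PCs: A@2 B@0
Step 3: thread B executes B1 (x = 1). Shared: x=1 y=4 z=4. PCs: A@2 B@1

Answer: x=1 y=4 z=4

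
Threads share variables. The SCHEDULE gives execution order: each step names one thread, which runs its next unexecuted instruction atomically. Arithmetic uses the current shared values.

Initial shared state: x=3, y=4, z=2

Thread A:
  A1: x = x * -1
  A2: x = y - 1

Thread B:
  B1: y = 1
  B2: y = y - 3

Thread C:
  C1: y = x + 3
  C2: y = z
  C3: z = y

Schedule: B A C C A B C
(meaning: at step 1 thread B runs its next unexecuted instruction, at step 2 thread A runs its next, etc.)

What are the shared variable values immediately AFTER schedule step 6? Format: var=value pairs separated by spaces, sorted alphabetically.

Answer: x=1 y=-1 z=2

Derivation:
Step 1: thread B executes B1 (y = 1). Shared: x=3 y=1 z=2. PCs: A@0 B@1 C@0
Step 2: thread A executes A1 (x = x * -1). Shared: x=-3 y=1 z=2. PCs: A@1 B@1 C@0
Step 3: thread C executes C1 (y = x + 3). Shared: x=-3 y=0 z=2. PCs: A@1 B@1 C@1
Step 4: thread C executes C2 (y = z). Shared: x=-3 y=2 z=2. PCs: A@1 B@1 C@2
Step 5: thread A executes A2 (x = y - 1). Shared: x=1 y=2 z=2. PCs: A@2 B@1 C@2
Step 6: thread B executes B2 (y = y - 3). Shared: x=1 y=-1 z=2. PCs: A@2 B@2 C@2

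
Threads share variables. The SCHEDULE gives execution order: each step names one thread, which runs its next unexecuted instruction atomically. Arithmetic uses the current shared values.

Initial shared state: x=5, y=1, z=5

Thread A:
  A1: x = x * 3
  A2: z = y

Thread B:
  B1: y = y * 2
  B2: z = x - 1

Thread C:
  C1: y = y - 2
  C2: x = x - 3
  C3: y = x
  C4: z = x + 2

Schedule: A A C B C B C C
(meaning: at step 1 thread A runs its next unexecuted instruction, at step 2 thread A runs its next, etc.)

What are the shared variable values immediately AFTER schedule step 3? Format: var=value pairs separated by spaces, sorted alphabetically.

Answer: x=15 y=-1 z=1

Derivation:
Step 1: thread A executes A1 (x = x * 3). Shared: x=15 y=1 z=5. PCs: A@1 B@0 C@0
Step 2: thread A executes A2 (z = y). Shared: x=15 y=1 z=1. PCs: A@2 B@0 C@0
Step 3: thread C executes C1 (y = y - 2). Shared: x=15 y=-1 z=1. PCs: A@2 B@0 C@1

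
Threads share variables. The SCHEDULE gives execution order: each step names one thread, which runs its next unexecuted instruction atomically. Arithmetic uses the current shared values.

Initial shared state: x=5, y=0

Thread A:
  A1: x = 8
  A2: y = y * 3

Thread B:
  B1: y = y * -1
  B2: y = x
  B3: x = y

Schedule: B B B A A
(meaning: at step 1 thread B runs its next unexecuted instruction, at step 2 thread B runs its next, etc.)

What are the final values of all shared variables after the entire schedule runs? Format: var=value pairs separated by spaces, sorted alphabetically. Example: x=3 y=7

Answer: x=8 y=15

Derivation:
Step 1: thread B executes B1 (y = y * -1). Shared: x=5 y=0. PCs: A@0 B@1
Step 2: thread B executes B2 (y = x). Shared: x=5 y=5. PCs: A@0 B@2
Step 3: thread B executes B3 (x = y). Shared: x=5 y=5. PCs: A@0 B@3
Step 4: thread A executes A1 (x = 8). Shared: x=8 y=5. PCs: A@1 B@3
Step 5: thread A executes A2 (y = y * 3). Shared: x=8 y=15. PCs: A@2 B@3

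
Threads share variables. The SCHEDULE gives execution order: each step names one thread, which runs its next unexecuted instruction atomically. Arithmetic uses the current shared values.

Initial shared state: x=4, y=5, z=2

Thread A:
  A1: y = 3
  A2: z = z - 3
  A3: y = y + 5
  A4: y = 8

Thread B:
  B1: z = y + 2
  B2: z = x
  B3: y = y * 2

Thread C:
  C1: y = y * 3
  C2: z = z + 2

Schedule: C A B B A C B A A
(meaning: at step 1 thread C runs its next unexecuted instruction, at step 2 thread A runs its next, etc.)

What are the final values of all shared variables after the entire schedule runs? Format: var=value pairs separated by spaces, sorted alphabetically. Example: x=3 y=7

Answer: x=4 y=8 z=3

Derivation:
Step 1: thread C executes C1 (y = y * 3). Shared: x=4 y=15 z=2. PCs: A@0 B@0 C@1
Step 2: thread A executes A1 (y = 3). Shared: x=4 y=3 z=2. PCs: A@1 B@0 C@1
Step 3: thread B executes B1 (z = y + 2). Shared: x=4 y=3 z=5. PCs: A@1 B@1 C@1
Step 4: thread B executes B2 (z = x). Shared: x=4 y=3 z=4. PCs: A@1 B@2 C@1
Step 5: thread A executes A2 (z = z - 3). Shared: x=4 y=3 z=1. PCs: A@2 B@2 C@1
Step 6: thread C executes C2 (z = z + 2). Shared: x=4 y=3 z=3. PCs: A@2 B@2 C@2
Step 7: thread B executes B3 (y = y * 2). Shared: x=4 y=6 z=3. PCs: A@2 B@3 C@2
Step 8: thread A executes A3 (y = y + 5). Shared: x=4 y=11 z=3. PCs: A@3 B@3 C@2
Step 9: thread A executes A4 (y = 8). Shared: x=4 y=8 z=3. PCs: A@4 B@3 C@2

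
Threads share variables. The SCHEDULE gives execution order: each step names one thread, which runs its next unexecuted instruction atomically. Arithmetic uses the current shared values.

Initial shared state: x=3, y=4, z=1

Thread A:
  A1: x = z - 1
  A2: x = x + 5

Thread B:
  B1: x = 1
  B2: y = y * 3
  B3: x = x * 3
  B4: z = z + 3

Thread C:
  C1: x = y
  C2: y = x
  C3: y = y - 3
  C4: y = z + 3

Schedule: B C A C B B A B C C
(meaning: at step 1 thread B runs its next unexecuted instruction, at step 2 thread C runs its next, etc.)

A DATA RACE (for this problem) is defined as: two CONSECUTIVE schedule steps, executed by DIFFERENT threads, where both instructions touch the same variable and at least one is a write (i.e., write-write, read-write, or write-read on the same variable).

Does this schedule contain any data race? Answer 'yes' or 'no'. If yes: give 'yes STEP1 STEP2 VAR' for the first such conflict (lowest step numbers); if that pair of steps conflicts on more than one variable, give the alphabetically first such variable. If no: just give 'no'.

Steps 1,2: B(x = 1) vs C(x = y). RACE on x (W-W).
Steps 2,3: C(x = y) vs A(x = z - 1). RACE on x (W-W).
Steps 3,4: A(x = z - 1) vs C(y = x). RACE on x (W-R).
Steps 4,5: C(y = x) vs B(y = y * 3). RACE on y (W-W).
Steps 5,6: same thread (B). No race.
Steps 6,7: B(x = x * 3) vs A(x = x + 5). RACE on x (W-W).
Steps 7,8: A(r=x,w=x) vs B(r=z,w=z). No conflict.
Steps 8,9: B(r=z,w=z) vs C(r=y,w=y). No conflict.
Steps 9,10: same thread (C). No race.
First conflict at steps 1,2.

Answer: yes 1 2 x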